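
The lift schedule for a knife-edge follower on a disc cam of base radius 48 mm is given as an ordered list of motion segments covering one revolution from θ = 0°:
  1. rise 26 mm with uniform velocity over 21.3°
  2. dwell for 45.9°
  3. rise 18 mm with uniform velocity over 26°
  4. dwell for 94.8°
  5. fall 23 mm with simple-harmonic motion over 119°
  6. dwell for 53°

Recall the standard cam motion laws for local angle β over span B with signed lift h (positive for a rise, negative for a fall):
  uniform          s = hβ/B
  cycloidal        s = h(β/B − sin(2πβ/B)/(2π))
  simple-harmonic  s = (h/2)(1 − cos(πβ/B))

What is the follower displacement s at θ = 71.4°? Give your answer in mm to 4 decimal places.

seg 1 [0°–21.3°] uniform, h=26: full span → s += 26 → s = 26.0000
seg 2 [21.3°–67.2°] dwell: s stays 26.0000
seg 3 [67.2°–93.2°] uniform, h=18: θ=71.4° here. β=4.2, B=26. 18·4.2/26 = 2.9077 → s = 28.9077

28.9077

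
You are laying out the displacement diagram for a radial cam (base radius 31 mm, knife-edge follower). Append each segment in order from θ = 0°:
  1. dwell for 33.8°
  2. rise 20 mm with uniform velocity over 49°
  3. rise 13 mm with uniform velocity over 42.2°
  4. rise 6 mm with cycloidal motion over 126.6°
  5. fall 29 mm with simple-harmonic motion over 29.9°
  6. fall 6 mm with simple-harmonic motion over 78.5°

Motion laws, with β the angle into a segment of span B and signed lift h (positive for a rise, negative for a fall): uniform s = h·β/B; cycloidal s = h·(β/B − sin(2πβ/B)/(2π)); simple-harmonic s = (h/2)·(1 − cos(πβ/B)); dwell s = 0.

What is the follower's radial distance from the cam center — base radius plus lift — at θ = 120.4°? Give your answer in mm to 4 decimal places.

seg 1 [0°–33.8°] dwell: s stays 0.0000
seg 2 [33.8°–82.8°] uniform, h=20: full span → s += 20 → s = 20.0000
seg 3 [82.8°–125°] uniform, h=13: θ=120.4° here. β=37.6, B=42.2. 13·37.6/42.2 = 11.5829 → s = 31.5829
radial distance = base radius + s = 31 + 31.5829 = 62.5829

62.5829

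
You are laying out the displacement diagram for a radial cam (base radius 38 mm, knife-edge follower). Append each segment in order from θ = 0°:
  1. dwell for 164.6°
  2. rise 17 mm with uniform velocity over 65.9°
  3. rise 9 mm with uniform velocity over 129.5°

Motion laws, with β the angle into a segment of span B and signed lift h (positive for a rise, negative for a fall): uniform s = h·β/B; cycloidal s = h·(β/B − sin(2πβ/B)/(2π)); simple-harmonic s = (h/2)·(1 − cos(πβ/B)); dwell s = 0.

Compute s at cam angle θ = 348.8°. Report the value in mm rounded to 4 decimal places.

seg 1 [0°–164.6°] dwell: s stays 0.0000
seg 2 [164.6°–230.5°] uniform, h=17: full span → s += 17 → s = 17.0000
seg 3 [230.5°–360°] uniform, h=9: θ=348.8° here. β=118.3, B=129.5. 9·118.3/129.5 = 8.2216 → s = 25.2216

25.2216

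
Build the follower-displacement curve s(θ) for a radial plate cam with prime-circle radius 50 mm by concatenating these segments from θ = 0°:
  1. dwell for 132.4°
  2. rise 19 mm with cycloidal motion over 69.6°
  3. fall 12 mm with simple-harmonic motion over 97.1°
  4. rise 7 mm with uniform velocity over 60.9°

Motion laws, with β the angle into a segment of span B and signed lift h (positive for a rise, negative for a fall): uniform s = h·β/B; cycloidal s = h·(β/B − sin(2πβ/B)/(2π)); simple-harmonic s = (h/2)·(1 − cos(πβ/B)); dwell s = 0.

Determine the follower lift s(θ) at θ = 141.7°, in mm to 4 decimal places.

seg 1 [0°–132.4°] dwell: s stays 0.0000
seg 2 [132.4°–202°] cycloidal, h=19: θ=141.7° here. β=9.3, B=69.6. 19·(0.1336 − sin(2π·0.1336)/(2π)) = 0.2879 → s = 0.2879

0.2879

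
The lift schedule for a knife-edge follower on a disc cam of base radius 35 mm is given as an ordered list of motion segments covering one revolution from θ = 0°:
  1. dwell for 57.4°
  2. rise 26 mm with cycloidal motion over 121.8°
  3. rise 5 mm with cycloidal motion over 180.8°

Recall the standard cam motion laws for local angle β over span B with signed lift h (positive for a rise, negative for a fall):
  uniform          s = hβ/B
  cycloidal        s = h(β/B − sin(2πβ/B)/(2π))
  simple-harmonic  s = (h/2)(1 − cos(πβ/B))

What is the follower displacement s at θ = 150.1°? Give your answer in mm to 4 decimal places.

seg 1 [0°–57.4°] dwell: s stays 0.0000
seg 2 [57.4°–179.2°] cycloidal, h=26: θ=150.1° here. β=92.7, B=121.8. 26·(0.7611 − sin(2π·0.7611)/(2π)) = 23.9162 → s = 23.9162

23.9162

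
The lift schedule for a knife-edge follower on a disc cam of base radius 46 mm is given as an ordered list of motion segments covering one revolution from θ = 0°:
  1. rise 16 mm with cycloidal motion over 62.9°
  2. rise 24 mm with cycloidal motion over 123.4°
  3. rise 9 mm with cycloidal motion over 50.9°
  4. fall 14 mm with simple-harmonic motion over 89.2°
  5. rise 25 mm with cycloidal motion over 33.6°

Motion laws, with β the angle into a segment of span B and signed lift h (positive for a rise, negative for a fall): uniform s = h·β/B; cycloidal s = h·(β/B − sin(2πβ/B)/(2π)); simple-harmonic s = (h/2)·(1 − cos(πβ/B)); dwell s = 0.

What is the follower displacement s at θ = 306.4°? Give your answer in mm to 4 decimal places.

seg 1 [0°–62.9°] cycloidal, h=16: full span → s += 16 → s = 16.0000
seg 2 [62.9°–186.3°] cycloidal, h=24: full span → s += 24 → s = 40.0000
seg 3 [186.3°–237.2°] cycloidal, h=9: full span → s += 9 → s = 49.0000
seg 4 [237.2°–326.4°] simple-harmonic, h=-14: θ=306.4° here. β=69.2, B=89.2. -14/2·(1 − cos(π·0.7758)) = -12.3340 → s = 36.6660

36.6660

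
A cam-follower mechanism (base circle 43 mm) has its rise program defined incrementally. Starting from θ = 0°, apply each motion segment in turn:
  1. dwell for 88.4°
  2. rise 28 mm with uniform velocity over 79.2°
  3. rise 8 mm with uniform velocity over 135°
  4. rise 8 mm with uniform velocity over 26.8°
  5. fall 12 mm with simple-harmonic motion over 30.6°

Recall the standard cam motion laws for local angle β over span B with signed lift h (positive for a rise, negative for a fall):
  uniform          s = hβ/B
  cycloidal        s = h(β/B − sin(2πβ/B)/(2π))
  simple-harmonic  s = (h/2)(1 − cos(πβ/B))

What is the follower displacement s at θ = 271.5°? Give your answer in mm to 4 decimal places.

seg 1 [0°–88.4°] dwell: s stays 0.0000
seg 2 [88.4°–167.6°] uniform, h=28: full span → s += 28 → s = 28.0000
seg 3 [167.6°–302.6°] uniform, h=8: θ=271.5° here. β=103.9, B=135. 8·103.9/135 = 6.1570 → s = 34.1570

34.1570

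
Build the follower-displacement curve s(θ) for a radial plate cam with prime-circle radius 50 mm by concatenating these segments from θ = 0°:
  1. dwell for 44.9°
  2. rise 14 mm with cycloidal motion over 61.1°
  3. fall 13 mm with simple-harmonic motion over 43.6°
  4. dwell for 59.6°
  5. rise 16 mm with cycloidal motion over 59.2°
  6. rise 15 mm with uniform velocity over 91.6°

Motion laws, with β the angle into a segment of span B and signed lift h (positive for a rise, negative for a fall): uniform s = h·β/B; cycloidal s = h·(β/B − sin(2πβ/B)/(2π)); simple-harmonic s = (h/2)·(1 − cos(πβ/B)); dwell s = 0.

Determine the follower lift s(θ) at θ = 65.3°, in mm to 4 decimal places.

seg 1 [0°–44.9°] dwell: s stays 0.0000
seg 2 [44.9°–106°] cycloidal, h=14: θ=65.3° here. β=20.4, B=61.1. 14·(0.3339 − sin(2π·0.3339)/(2π)) = 2.7485 → s = 2.7485

2.7485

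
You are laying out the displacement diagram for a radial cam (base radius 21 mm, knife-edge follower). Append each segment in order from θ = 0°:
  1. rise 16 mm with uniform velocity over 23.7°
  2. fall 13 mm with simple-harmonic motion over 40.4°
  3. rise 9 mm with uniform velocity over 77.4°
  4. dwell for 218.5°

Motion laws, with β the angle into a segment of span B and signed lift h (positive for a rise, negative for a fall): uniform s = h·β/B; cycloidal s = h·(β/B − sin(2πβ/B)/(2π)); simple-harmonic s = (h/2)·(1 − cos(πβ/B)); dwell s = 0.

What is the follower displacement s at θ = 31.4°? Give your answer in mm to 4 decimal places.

seg 1 [0°–23.7°] uniform, h=16: full span → s += 16 → s = 16.0000
seg 2 [23.7°–64.1°] simple-harmonic, h=-13: θ=31.4° here. β=7.7, B=40.4. -13/2·(1 − cos(π·0.1906)) = -1.1308 → s = 14.8692

14.8692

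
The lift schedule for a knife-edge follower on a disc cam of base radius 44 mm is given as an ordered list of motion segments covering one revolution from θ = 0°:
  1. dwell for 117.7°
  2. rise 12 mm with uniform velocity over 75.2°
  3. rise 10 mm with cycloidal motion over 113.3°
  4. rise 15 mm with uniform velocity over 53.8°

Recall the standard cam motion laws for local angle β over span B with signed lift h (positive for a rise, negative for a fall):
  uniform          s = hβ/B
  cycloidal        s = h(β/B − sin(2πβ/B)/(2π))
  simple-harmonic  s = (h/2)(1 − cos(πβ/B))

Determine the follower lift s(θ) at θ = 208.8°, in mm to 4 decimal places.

seg 1 [0°–117.7°] dwell: s stays 0.0000
seg 2 [117.7°–192.9°] uniform, h=12: full span → s += 12 → s = 12.0000
seg 3 [192.9°–306.2°] cycloidal, h=10: θ=208.8° here. β=15.9, B=113.3. 10·(0.1403 − sin(2π·0.1403)/(2π)) = 0.1749 → s = 12.1749

12.1749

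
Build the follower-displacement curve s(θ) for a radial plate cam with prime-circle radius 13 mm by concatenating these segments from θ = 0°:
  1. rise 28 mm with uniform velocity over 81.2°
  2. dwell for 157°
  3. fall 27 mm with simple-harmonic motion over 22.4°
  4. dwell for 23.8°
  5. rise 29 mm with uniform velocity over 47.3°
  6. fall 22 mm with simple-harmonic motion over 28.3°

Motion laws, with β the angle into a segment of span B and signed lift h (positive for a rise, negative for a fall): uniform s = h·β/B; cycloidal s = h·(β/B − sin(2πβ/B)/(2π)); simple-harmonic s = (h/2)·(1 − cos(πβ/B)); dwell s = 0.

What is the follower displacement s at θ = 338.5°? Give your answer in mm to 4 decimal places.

seg 1 [0°–81.2°] uniform, h=28: full span → s += 28 → s = 28.0000
seg 2 [81.2°–238.2°] dwell: s stays 28.0000
seg 3 [238.2°–260.6°] simple-harmonic, h=-27: full span → s += -27 → s = 1.0000
seg 4 [260.6°–284.4°] dwell: s stays 1.0000
seg 5 [284.4°–331.7°] uniform, h=29: full span → s += 29 → s = 30.0000
seg 6 [331.7°–360°] simple-harmonic, h=-22: θ=338.5° here. β=6.8, B=28.3. -22/2·(1 − cos(π·0.2403)) = -2.9880 → s = 27.0120

27.0120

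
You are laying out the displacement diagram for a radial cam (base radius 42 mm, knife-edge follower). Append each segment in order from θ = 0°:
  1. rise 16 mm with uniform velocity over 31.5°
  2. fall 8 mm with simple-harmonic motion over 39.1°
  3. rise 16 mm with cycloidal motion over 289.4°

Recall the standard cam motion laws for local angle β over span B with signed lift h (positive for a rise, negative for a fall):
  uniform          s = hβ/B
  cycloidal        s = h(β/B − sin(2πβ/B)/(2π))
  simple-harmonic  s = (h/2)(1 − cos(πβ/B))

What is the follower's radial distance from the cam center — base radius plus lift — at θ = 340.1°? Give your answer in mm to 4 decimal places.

seg 1 [0°–31.5°] uniform, h=16: full span → s += 16 → s = 16.0000
seg 2 [31.5°–70.6°] simple-harmonic, h=-8: full span → s += -8 → s = 8.0000
seg 3 [70.6°–360°] cycloidal, h=16: θ=340.1° here. β=269.5, B=289.4. 16·(0.9312 − sin(2π·0.9312)/(2π)) = 15.9661 → s = 23.9661
radial distance = base radius + s = 42 + 23.9661 = 65.9661

65.9661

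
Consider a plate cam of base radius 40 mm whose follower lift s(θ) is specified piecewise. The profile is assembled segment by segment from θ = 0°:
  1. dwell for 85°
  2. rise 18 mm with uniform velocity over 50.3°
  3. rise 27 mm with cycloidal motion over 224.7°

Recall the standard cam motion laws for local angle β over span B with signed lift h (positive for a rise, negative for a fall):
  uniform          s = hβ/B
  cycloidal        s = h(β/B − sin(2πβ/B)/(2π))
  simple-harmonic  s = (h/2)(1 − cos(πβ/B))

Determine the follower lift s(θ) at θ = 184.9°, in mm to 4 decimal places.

seg 1 [0°–85°] dwell: s stays 0.0000
seg 2 [85°–135.3°] uniform, h=18: full span → s += 18 → s = 18.0000
seg 3 [135.3°–360°] cycloidal, h=27: θ=184.9° here. β=49.6, B=224.7. 27·(0.2207 − sin(2π·0.2207)/(2π)) = 1.7352 → s = 19.7352

19.7352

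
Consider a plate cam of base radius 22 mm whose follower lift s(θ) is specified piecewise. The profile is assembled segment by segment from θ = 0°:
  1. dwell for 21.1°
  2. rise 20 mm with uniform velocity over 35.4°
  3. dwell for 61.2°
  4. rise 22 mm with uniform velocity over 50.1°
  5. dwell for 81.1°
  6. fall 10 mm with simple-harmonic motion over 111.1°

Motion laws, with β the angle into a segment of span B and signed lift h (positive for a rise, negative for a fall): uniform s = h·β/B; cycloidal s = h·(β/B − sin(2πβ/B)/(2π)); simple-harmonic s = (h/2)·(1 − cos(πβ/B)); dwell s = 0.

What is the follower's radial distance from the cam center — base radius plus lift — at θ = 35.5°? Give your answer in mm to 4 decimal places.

seg 1 [0°–21.1°] dwell: s stays 0.0000
seg 2 [21.1°–56.5°] uniform, h=20: θ=35.5° here. β=14.4, B=35.4. 20·14.4/35.4 = 8.1356 → s = 8.1356
radial distance = base radius + s = 22 + 8.1356 = 30.1356

30.1356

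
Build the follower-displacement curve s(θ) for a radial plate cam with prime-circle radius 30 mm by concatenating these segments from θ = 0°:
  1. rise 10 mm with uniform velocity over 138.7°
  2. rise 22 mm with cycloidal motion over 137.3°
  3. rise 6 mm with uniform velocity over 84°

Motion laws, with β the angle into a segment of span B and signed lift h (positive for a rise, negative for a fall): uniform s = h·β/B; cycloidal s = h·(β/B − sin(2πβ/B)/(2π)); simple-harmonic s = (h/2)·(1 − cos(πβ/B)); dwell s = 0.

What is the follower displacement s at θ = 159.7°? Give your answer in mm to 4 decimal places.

seg 1 [0°–138.7°] uniform, h=10: full span → s += 10 → s = 10.0000
seg 2 [138.7°–276°] cycloidal, h=22: θ=159.7° here. β=21, B=137.3. 22·(0.1529 − sin(2π·0.1529)/(2π)) = 0.4945 → s = 10.4945

10.4945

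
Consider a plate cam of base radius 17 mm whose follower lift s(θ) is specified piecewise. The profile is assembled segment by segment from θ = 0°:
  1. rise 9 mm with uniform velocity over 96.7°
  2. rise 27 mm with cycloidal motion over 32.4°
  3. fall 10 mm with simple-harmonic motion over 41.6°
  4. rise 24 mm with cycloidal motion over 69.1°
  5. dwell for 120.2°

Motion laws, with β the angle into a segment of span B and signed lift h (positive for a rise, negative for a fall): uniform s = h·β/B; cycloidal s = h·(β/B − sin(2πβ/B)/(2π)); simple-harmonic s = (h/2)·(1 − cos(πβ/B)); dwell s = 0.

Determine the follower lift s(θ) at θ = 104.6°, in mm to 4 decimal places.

seg 1 [0°–96.7°] uniform, h=9: full span → s += 9 → s = 9.0000
seg 2 [96.7°–129.1°] cycloidal, h=27: θ=104.6° here. β=7.9, B=32.4. 27·(0.2438 − sin(2π·0.2438)/(2π)) = 2.2894 → s = 11.2894

11.2894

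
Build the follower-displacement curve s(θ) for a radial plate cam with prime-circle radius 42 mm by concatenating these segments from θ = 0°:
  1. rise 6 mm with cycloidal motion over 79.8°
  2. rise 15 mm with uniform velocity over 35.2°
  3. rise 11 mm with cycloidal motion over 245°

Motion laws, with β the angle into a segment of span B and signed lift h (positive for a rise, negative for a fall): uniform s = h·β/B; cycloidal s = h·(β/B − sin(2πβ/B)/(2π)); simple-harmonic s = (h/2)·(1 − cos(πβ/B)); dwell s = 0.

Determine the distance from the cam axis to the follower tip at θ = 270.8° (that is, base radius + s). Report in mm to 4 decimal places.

seg 1 [0°–79.8°] cycloidal, h=6: full span → s += 6 → s = 6.0000
seg 2 [79.8°–115°] uniform, h=15: full span → s += 15 → s = 21.0000
seg 3 [115°–360°] cycloidal, h=11: θ=270.8° here. β=155.8, B=245. 11·(0.6359 − sin(2π·0.6359)/(2π)) = 8.3150 → s = 29.3150
radial distance = base radius + s = 42 + 29.3150 = 71.3150

71.3150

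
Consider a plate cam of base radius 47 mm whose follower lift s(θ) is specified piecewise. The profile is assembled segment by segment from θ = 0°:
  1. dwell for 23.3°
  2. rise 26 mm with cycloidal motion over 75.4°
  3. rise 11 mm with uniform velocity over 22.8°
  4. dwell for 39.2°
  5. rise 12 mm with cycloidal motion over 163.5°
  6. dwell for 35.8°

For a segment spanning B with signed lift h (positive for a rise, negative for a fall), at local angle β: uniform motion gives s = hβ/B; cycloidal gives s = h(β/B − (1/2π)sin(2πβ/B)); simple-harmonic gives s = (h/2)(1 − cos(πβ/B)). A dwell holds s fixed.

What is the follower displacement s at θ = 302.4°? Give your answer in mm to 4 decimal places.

seg 1 [0°–23.3°] dwell: s stays 0.0000
seg 2 [23.3°–98.7°] cycloidal, h=26: full span → s += 26 → s = 26.0000
seg 3 [98.7°–121.5°] uniform, h=11: full span → s += 11 → s = 37.0000
seg 4 [121.5°–160.7°] dwell: s stays 37.0000
seg 5 [160.7°–324.2°] cycloidal, h=12: θ=302.4° here. β=141.7, B=163.5. 12·(0.8667 − sin(2π·0.8667)/(2π)) = 11.8193 → s = 48.8193

48.8193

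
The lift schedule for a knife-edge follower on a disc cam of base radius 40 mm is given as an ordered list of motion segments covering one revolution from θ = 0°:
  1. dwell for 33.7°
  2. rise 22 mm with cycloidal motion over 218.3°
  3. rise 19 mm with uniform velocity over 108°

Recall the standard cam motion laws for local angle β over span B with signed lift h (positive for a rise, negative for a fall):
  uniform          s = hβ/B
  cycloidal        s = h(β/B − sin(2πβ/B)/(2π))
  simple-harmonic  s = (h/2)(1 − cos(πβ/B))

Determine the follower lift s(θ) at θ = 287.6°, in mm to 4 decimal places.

seg 1 [0°–33.7°] dwell: s stays 0.0000
seg 2 [33.7°–252°] cycloidal, h=22: full span → s += 22 → s = 22.0000
seg 3 [252°–360°] uniform, h=19: θ=287.6° here. β=35.6, B=108. 19·35.6/108 = 6.2630 → s = 28.2630

28.2630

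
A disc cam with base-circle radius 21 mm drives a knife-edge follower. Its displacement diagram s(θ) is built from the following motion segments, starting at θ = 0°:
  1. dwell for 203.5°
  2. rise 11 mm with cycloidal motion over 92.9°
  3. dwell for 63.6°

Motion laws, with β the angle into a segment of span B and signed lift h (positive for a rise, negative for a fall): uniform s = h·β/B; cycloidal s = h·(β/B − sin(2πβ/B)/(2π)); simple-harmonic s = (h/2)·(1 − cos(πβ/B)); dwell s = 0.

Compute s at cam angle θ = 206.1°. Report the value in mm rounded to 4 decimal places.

seg 1 [0°–203.5°] dwell: s stays 0.0000
seg 2 [203.5°–296.4°] cycloidal, h=11: θ=206.1° here. β=2.6, B=92.9. 11·(0.0280 − sin(2π·0.0280)/(2π)) = 0.0016 → s = 0.0016

0.0016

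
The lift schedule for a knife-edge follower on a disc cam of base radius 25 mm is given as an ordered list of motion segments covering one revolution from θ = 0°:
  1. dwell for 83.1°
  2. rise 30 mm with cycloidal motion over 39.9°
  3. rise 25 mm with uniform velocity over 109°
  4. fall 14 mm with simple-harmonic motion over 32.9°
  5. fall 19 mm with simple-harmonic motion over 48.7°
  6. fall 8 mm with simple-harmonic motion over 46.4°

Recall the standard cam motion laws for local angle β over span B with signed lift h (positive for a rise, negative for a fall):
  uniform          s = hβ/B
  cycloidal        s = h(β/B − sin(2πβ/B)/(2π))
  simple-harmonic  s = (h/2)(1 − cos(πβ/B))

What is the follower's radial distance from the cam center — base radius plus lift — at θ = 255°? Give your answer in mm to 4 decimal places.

seg 1 [0°–83.1°] dwell: s stays 0.0000
seg 2 [83.1°–123°] cycloidal, h=30: full span → s += 30 → s = 30.0000
seg 3 [123°–232°] uniform, h=25: full span → s += 25 → s = 55.0000
seg 4 [232°–264.9°] simple-harmonic, h=-14: θ=255° here. β=23, B=32.9. -14/2·(1 − cos(π·0.6991)) = -11.0983 → s = 43.9017
radial distance = base radius + s = 25 + 43.9017 = 68.9017

68.9017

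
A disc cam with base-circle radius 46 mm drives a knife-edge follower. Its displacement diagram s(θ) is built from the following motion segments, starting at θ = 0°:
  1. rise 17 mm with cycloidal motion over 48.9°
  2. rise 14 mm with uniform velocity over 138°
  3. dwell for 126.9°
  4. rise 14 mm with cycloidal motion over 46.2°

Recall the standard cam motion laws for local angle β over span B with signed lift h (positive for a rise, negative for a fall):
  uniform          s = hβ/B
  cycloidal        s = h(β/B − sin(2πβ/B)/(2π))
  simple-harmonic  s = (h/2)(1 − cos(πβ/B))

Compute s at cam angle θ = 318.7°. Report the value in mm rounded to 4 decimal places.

seg 1 [0°–48.9°] cycloidal, h=17: full span → s += 17 → s = 17.0000
seg 2 [48.9°–186.9°] uniform, h=14: full span → s += 14 → s = 31.0000
seg 3 [186.9°–313.8°] dwell: s stays 31.0000
seg 4 [313.8°–360°] cycloidal, h=14: θ=318.7° here. β=4.9, B=46.2. 14·(0.1061 − sin(2π·0.1061)/(2π)) = 0.1075 → s = 31.1075

31.1075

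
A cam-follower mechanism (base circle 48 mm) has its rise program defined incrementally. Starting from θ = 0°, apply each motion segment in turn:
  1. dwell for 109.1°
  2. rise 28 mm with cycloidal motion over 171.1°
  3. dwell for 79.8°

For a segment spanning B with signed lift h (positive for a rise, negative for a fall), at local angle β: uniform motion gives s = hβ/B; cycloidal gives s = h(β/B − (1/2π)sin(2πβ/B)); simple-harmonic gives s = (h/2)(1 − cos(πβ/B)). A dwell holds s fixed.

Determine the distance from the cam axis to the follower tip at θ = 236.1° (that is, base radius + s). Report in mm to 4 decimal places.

seg 1 [0°–109.1°] dwell: s stays 0.0000
seg 2 [109.1°–280.2°] cycloidal, h=28: θ=236.1° here. β=127, B=171.1. 28·(0.7423 − sin(2π·0.7423)/(2π)) = 25.2342 → s = 25.2342
radial distance = base radius + s = 48 + 25.2342 = 73.2342

73.2342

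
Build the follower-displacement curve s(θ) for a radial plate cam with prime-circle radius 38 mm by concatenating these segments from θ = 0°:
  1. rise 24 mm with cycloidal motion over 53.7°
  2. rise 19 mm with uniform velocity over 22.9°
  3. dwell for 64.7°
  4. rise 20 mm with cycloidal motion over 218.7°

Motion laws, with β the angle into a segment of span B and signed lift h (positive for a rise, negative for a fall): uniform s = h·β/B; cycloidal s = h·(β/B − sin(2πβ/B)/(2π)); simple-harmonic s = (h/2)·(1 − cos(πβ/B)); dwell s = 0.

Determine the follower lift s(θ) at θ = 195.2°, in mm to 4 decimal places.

seg 1 [0°–53.7°] cycloidal, h=24: full span → s += 24 → s = 24.0000
seg 2 [53.7°–76.6°] uniform, h=19: full span → s += 19 → s = 43.0000
seg 3 [76.6°–141.3°] dwell: s stays 43.0000
seg 4 [141.3°–360°] cycloidal, h=20: θ=195.2° here. β=53.9, B=218.7. 20·(0.2465 − sin(2π·0.2465)/(2π)) = 1.7468 → s = 44.7468

44.7468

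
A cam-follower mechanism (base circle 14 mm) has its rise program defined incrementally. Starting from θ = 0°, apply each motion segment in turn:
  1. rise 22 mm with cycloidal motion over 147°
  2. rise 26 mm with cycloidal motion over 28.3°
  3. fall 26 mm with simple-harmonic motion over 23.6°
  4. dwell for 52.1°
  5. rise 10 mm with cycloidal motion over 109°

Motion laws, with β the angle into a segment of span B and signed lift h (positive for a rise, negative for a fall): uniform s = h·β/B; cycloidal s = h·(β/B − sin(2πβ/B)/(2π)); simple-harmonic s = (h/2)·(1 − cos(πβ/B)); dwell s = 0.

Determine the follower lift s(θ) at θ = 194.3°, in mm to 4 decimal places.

seg 1 [0°–147°] cycloidal, h=22: full span → s += 22 → s = 22.0000
seg 2 [147°–175.3°] cycloidal, h=26: full span → s += 26 → s = 48.0000
seg 3 [175.3°–198.9°] simple-harmonic, h=-26: θ=194.3° here. β=19, B=23.6. -26/2·(1 − cos(π·0.8051)) = -23.6379 → s = 24.3621

24.3621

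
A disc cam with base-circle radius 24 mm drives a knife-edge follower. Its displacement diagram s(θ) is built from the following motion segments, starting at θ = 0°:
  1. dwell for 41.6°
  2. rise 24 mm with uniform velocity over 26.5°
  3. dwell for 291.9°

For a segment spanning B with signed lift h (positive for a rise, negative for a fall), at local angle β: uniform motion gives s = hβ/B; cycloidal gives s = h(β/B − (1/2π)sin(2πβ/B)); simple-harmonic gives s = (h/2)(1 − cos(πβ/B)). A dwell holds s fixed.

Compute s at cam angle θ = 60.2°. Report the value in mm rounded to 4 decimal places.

seg 1 [0°–41.6°] dwell: s stays 0.0000
seg 2 [41.6°–68.1°] uniform, h=24: θ=60.2° here. β=18.6, B=26.5. 24·18.6/26.5 = 16.8453 → s = 16.8453

16.8453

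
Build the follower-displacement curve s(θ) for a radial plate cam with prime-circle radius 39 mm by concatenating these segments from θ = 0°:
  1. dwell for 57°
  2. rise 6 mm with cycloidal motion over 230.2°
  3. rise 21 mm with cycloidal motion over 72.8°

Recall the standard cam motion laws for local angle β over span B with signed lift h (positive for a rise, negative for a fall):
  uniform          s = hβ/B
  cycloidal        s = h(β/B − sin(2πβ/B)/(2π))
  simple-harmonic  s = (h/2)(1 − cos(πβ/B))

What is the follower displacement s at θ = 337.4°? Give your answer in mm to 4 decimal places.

seg 1 [0°–57°] dwell: s stays 0.0000
seg 2 [57°–287.2°] cycloidal, h=6: full span → s += 6 → s = 6.0000
seg 3 [287.2°–360°] cycloidal, h=21: θ=337.4° here. β=50.2, B=72.8. 21·(0.6896 − sin(2π·0.6896)/(2π)) = 17.5849 → s = 23.5849

23.5849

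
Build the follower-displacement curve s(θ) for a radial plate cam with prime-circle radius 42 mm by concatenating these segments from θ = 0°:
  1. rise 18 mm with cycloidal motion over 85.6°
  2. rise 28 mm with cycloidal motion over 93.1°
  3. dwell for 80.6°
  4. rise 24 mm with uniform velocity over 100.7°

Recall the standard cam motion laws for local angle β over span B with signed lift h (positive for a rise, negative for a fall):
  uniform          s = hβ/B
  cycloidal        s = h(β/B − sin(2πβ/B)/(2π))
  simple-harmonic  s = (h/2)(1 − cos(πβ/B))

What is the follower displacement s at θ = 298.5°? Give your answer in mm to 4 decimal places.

seg 1 [0°–85.6°] cycloidal, h=18: full span → s += 18 → s = 18.0000
seg 2 [85.6°–178.7°] cycloidal, h=28: full span → s += 28 → s = 46.0000
seg 3 [178.7°–259.3°] dwell: s stays 46.0000
seg 4 [259.3°–360°] uniform, h=24: θ=298.5° here. β=39.2, B=100.7. 24·39.2/100.7 = 9.3426 → s = 55.3426

55.3426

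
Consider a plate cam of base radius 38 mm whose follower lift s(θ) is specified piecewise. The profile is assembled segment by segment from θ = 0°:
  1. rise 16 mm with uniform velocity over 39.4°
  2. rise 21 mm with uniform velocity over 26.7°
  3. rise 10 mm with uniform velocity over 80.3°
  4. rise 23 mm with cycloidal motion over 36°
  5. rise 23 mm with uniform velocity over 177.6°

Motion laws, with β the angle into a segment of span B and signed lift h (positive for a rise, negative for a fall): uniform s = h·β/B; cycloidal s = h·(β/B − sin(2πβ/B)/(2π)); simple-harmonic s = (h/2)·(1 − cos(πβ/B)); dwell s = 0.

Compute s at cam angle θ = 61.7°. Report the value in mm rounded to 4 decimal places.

seg 1 [0°–39.4°] uniform, h=16: full span → s += 16 → s = 16.0000
seg 2 [39.4°–66.1°] uniform, h=21: θ=61.7° here. β=22.3, B=26.7. 21·22.3/26.7 = 17.5393 → s = 33.5393

33.5393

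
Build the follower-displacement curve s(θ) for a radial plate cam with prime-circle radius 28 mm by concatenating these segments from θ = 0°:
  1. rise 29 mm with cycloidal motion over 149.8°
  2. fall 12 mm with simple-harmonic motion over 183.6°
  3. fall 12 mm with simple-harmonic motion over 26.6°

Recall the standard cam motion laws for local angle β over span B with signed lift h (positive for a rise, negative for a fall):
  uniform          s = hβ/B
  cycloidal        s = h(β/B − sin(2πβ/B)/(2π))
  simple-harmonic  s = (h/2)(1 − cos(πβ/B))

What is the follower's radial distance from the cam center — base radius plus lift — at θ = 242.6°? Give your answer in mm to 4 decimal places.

seg 1 [0°–149.8°] cycloidal, h=29: full span → s += 29 → s = 29.0000
seg 2 [149.8°–333.4°] simple-harmonic, h=-12: θ=242.6° here. β=92.8, B=183.6. -12/2·(1 − cos(π·0.5054)) = -6.1027 → s = 22.8973
radial distance = base radius + s = 28 + 22.8973 = 50.8973

50.8973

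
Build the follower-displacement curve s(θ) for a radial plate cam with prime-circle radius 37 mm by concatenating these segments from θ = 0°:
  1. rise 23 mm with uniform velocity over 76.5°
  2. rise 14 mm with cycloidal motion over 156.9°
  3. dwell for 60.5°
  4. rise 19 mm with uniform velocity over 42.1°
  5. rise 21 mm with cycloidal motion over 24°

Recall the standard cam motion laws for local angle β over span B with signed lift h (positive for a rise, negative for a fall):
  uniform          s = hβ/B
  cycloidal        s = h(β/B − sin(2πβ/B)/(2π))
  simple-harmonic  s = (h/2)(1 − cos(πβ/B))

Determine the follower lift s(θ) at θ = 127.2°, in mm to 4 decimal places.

seg 1 [0°–76.5°] uniform, h=23: full span → s += 23 → s = 23.0000
seg 2 [76.5°–233.4°] cycloidal, h=14: θ=127.2° here. β=50.7, B=156.9. 14·(0.3231 − sin(2π·0.3231)/(2π)) = 2.5269 → s = 25.5269

25.5269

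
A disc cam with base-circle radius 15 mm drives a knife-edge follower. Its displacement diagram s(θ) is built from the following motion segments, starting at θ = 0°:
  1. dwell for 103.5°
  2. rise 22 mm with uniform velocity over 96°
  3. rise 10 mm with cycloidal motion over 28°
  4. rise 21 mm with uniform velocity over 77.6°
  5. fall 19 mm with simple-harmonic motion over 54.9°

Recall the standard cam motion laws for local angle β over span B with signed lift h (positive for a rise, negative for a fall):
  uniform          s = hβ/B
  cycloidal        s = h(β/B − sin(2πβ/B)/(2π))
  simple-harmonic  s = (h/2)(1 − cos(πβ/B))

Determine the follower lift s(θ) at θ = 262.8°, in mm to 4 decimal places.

seg 1 [0°–103.5°] dwell: s stays 0.0000
seg 2 [103.5°–199.5°] uniform, h=22: full span → s += 22 → s = 22.0000
seg 3 [199.5°–227.5°] cycloidal, h=10: full span → s += 10 → s = 32.0000
seg 4 [227.5°–305.1°] uniform, h=21: θ=262.8° here. β=35.3, B=77.6. 21·35.3/77.6 = 9.5528 → s = 41.5528

41.5528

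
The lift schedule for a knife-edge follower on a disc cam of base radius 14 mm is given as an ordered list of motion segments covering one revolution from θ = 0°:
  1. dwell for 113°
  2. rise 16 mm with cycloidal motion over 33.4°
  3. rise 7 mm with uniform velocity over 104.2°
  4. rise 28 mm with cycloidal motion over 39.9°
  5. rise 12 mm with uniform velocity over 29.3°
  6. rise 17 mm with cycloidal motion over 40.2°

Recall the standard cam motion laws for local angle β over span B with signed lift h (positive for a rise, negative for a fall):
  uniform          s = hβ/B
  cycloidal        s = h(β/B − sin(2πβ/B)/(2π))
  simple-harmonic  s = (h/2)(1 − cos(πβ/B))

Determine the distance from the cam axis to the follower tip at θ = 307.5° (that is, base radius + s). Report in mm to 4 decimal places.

seg 1 [0°–113°] dwell: s stays 0.0000
seg 2 [113°–146.4°] cycloidal, h=16: full span → s += 16 → s = 16.0000
seg 3 [146.4°–250.6°] uniform, h=7: full span → s += 7 → s = 23.0000
seg 4 [250.6°–290.5°] cycloidal, h=28: full span → s += 28 → s = 51.0000
seg 5 [290.5°–319.8°] uniform, h=12: θ=307.5° here. β=17, B=29.3. 12·17/29.3 = 6.9625 → s = 57.9625
radial distance = base radius + s = 14 + 57.9625 = 71.9625

71.9625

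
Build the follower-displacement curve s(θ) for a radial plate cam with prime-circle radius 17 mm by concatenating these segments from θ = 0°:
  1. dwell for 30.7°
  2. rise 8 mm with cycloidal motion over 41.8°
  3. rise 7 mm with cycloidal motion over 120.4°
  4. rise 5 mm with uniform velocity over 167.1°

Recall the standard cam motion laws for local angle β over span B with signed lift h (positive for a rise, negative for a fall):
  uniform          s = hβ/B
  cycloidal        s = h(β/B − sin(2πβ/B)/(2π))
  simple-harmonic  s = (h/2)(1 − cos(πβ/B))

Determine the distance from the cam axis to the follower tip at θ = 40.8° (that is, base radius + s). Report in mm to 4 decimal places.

seg 1 [0°–30.7°] dwell: s stays 0.0000
seg 2 [30.7°–72.5°] cycloidal, h=8: θ=40.8° here. β=10.1, B=41.8. 8·(0.2416 − sin(2π·0.2416)/(2π)) = 0.6615 → s = 0.6615
radial distance = base radius + s = 17 + 0.6615 = 17.6615

17.6615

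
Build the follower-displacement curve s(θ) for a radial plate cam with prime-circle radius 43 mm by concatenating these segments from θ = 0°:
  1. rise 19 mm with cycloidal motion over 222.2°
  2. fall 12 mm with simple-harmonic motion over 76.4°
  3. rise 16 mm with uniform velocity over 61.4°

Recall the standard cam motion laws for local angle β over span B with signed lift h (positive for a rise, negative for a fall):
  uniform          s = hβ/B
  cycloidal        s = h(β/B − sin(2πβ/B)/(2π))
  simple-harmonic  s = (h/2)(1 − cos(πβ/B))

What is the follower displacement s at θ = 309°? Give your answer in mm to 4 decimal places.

seg 1 [0°–222.2°] cycloidal, h=19: full span → s += 19 → s = 19.0000
seg 2 [222.2°–298.6°] simple-harmonic, h=-12: full span → s += -12 → s = 7.0000
seg 3 [298.6°–360°] uniform, h=16: θ=309° here. β=10.4, B=61.4. 16·10.4/61.4 = 2.7101 → s = 9.7101

9.7101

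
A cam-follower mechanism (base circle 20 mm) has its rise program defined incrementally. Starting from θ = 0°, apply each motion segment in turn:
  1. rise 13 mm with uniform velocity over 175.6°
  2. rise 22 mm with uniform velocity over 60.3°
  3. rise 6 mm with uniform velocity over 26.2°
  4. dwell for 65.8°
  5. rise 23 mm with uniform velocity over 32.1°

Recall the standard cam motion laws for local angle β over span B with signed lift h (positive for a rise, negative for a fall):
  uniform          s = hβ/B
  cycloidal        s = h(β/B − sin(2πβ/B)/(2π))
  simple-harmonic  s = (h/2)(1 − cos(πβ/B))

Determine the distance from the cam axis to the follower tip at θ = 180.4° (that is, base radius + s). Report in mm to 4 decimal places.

seg 1 [0°–175.6°] uniform, h=13: full span → s += 13 → s = 13.0000
seg 2 [175.6°–235.9°] uniform, h=22: θ=180.4° here. β=4.8, B=60.3. 22·4.8/60.3 = 1.7512 → s = 14.7512
radial distance = base radius + s = 20 + 14.7512 = 34.7512

34.7512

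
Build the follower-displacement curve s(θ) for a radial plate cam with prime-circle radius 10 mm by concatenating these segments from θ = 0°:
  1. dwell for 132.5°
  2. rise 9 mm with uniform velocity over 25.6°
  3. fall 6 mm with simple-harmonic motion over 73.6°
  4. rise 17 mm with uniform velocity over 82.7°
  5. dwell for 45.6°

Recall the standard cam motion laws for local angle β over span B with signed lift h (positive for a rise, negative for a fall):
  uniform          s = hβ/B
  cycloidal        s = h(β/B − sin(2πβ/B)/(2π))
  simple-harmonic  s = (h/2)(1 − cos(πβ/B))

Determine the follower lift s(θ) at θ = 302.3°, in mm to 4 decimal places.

seg 1 [0°–132.5°] dwell: s stays 0.0000
seg 2 [132.5°–158.1°] uniform, h=9: full span → s += 9 → s = 9.0000
seg 3 [158.1°–231.7°] simple-harmonic, h=-6: full span → s += -6 → s = 3.0000
seg 4 [231.7°–314.4°] uniform, h=17: θ=302.3° here. β=70.6, B=82.7. 17·70.6/82.7 = 14.5127 → s = 17.5127

17.5127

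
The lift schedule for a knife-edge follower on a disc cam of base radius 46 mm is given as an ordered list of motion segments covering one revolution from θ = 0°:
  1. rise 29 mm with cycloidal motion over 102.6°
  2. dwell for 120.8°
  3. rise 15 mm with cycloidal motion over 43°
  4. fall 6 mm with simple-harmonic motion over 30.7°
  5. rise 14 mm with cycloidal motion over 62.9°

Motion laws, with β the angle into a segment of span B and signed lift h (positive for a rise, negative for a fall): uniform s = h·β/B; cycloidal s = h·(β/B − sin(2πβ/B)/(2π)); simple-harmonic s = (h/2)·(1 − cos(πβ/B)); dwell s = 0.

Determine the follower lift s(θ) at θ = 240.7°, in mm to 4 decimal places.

seg 1 [0°–102.6°] cycloidal, h=29: full span → s += 29 → s = 29.0000
seg 2 [102.6°–223.4°] dwell: s stays 29.0000
seg 3 [223.4°–266.4°] cycloidal, h=15: θ=240.7° here. β=17.3, B=43. 15·(0.4023 − sin(2π·0.4023)/(2π)) = 4.6600 → s = 33.6600

33.6600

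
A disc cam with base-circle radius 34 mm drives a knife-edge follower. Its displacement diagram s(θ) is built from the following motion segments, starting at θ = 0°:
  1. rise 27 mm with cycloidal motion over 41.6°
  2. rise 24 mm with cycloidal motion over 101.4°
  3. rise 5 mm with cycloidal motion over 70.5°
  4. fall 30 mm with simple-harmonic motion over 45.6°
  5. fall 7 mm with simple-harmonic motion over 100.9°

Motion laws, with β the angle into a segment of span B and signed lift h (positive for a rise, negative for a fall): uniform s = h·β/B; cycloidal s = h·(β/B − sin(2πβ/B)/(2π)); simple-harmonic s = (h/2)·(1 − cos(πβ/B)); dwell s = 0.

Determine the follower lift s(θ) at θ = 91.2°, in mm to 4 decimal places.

seg 1 [0°–41.6°] cycloidal, h=27: full span → s += 27 → s = 27.0000
seg 2 [41.6°–143°] cycloidal, h=24: θ=91.2° here. β=49.6, B=101.4. 24·(0.4892 − sin(2π·0.4892)/(2π)) = 11.4795 → s = 38.4795

38.4795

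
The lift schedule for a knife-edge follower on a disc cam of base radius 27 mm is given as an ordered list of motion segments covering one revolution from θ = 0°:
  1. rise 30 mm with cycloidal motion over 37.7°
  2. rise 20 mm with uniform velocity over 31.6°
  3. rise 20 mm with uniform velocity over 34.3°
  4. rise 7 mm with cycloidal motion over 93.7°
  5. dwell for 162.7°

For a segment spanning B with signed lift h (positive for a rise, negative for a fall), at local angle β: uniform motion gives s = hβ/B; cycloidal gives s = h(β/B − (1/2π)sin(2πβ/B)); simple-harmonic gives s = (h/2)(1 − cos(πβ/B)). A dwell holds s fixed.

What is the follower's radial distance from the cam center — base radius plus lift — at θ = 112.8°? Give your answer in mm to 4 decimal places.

seg 1 [0°–37.7°] cycloidal, h=30: full span → s += 30 → s = 30.0000
seg 2 [37.7°–69.3°] uniform, h=20: full span → s += 20 → s = 50.0000
seg 3 [69.3°–103.6°] uniform, h=20: full span → s += 20 → s = 70.0000
seg 4 [103.6°–197.3°] cycloidal, h=7: θ=112.8° here. β=9.2, B=93.7. 7·(0.0982 − sin(2π·0.0982)/(2π)) = 0.0428 → s = 70.0428
radial distance = base radius + s = 27 + 70.0428 = 97.0428

97.0428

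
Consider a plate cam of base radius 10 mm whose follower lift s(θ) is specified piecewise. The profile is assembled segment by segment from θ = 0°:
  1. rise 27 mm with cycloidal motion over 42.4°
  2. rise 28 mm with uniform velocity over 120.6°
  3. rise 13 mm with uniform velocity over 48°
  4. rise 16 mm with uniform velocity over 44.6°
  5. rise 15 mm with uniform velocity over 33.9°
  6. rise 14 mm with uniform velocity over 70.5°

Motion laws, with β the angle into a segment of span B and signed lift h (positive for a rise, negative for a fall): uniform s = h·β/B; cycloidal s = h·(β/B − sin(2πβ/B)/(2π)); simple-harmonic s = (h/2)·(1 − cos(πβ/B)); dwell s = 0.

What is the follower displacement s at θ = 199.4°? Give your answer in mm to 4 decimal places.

seg 1 [0°–42.4°] cycloidal, h=27: full span → s += 27 → s = 27.0000
seg 2 [42.4°–163°] uniform, h=28: full span → s += 28 → s = 55.0000
seg 3 [163°–211°] uniform, h=13: θ=199.4° here. β=36.4, B=48. 13·36.4/48 = 9.8583 → s = 64.8583

64.8583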